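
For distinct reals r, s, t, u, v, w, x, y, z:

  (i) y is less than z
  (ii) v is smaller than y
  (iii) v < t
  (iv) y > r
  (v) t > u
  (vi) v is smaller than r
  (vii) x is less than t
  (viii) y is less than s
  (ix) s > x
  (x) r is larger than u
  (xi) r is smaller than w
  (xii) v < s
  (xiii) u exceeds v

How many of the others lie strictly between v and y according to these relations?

2

The relations place v below y. An element lies strictly between them when it is forced above v and also forced below y.
Above v: {u, r, t, w, s, z}. Below y: {u, r}.
Intersection: {u, r} — 2.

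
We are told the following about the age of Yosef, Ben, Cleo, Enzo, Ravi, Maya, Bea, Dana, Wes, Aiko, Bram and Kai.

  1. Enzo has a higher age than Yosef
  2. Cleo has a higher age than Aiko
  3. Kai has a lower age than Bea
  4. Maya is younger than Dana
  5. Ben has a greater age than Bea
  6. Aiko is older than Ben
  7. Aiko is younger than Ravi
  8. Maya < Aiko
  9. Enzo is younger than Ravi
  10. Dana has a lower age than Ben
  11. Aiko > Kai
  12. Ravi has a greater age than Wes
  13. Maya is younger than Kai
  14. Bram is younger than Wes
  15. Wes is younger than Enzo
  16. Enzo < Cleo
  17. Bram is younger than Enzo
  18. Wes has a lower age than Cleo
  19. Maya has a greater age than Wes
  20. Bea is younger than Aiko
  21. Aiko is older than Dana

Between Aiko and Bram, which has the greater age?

Aiko

Following the relations from Bram: Bram < Wes < Maya < Kai < Bea < Ben < Aiko.
So Bram < Aiko; Aiko is the older of the two.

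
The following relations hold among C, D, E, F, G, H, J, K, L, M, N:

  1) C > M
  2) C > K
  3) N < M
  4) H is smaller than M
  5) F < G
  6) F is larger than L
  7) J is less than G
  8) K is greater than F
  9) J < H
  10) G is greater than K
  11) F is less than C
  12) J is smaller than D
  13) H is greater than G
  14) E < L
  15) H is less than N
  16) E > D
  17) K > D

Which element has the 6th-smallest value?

K

Piecing the relations together gives one ordering: J < D < E < L < F < K < G < H < N < M < C.
The 6th smallest is K.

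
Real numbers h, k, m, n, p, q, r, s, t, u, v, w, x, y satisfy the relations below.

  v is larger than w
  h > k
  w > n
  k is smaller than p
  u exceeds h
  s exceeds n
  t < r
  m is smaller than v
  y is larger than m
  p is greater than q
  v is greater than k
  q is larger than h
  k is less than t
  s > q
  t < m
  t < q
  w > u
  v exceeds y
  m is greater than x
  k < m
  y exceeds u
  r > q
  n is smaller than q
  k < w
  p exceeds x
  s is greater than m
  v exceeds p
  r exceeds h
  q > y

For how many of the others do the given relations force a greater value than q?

From q the given relations immediately reach s, r, p.
From those, v — 4 in total.
Nothing else is reachable above q; 4 in all.

4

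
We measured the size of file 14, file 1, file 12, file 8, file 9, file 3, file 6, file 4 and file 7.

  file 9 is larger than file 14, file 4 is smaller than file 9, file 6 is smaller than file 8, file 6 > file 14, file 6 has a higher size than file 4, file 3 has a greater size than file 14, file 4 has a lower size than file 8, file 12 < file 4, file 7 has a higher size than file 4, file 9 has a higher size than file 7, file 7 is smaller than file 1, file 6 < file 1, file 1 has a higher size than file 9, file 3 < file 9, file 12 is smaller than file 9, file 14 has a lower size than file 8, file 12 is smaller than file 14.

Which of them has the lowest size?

Chaining upward from file 12: directly above it, file 4, file 14, file 9; then file 6, file 7, file 3, file 8, file 1.
That covers every other element, and nothing is given below file 12, so file 12 is the lowest size.

file 12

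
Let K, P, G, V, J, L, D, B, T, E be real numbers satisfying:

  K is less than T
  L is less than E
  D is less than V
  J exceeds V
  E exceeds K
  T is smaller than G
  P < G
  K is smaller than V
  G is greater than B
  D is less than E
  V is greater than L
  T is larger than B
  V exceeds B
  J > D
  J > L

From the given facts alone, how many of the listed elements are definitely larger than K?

Directly above K: V, T, E.
One step further: J, G (5 so far).
No other element is forced above K by the given relations, so the count is 5.

5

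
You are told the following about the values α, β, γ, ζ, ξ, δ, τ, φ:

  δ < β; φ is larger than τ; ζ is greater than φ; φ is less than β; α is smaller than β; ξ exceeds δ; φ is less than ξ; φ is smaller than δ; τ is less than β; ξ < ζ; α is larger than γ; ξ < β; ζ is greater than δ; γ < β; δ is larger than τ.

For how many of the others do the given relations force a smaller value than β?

6

Directly below β: γ, τ, φ, δ, ξ, α.
Nothing else is reachable below β; 6 in all.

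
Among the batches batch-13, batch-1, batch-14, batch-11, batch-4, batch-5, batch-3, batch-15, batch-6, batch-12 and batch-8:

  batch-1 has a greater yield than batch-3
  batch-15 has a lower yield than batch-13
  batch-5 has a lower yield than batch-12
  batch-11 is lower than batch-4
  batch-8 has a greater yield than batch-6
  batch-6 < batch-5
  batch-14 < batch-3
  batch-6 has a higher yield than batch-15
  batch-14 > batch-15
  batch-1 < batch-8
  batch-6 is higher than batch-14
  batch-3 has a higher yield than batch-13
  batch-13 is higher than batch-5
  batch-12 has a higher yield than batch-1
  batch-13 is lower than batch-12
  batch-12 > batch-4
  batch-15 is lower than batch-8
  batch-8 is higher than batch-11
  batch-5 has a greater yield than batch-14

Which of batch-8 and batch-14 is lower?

batch-14

The relevant relations are batch-14 < batch-6; batch-6 < batch-5; batch-5 < batch-13; batch-13 < batch-3; batch-3 < batch-1; batch-1 < batch-8.
Together: batch-14 < batch-6 < batch-5 < batch-13 < batch-3 < batch-1 < batch-8.
So batch-14 < batch-8; batch-14 is the lower of the two.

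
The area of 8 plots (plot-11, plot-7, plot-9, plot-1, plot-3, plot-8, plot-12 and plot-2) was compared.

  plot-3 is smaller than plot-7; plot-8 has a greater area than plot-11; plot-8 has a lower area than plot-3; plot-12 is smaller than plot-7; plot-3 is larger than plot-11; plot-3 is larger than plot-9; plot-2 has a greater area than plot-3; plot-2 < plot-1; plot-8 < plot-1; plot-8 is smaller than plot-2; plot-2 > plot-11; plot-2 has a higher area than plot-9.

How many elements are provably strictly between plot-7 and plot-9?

1

The relations place plot-9 below plot-7. An element lies strictly between them when it is forced above plot-9 and also forced below plot-7.
Above plot-9: {plot-3, plot-2, plot-1}. Below plot-7: {plot-11, plot-8, plot-12, plot-3}.
Intersection: {plot-3} — 1.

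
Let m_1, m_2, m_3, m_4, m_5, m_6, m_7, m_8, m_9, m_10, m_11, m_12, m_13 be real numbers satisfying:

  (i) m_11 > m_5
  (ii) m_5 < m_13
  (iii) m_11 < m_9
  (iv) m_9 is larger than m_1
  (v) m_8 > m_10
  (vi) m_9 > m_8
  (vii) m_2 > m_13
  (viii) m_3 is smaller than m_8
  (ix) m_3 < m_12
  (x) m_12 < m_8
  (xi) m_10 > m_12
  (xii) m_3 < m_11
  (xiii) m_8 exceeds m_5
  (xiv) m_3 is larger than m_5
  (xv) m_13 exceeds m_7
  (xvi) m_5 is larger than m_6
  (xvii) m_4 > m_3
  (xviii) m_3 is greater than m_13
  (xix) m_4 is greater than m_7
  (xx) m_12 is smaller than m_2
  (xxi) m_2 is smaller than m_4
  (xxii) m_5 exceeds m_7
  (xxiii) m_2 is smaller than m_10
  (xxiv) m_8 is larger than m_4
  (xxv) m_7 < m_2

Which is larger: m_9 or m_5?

m_9

Link the given pairs in sequence: m_5 < m_13; m_13 < m_3; m_3 < m_12; m_12 < m_2; m_2 < m_4; m_4 < m_8; m_8 < m_9.
Together: m_5 < m_13 < m_3 < m_12 < m_2 < m_4 < m_8 < m_9.
So m_5 < m_9; m_9 is the larger of the two.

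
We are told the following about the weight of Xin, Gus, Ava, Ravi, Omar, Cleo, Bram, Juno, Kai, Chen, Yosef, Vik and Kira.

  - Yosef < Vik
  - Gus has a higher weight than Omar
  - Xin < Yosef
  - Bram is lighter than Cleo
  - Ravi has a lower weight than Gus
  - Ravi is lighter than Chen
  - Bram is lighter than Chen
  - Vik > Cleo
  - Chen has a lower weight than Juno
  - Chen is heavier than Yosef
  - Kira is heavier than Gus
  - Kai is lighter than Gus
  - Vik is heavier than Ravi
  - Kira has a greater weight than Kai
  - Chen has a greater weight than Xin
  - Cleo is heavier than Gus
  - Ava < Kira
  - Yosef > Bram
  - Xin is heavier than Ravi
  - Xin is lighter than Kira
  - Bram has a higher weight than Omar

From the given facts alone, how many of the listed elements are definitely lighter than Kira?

Directly below Kira: Ava, Xin, Kai, Gus.
One step further: Ravi, Omar (6 so far).
No other element is forced below Kira by the given relations, so the count is 6.

6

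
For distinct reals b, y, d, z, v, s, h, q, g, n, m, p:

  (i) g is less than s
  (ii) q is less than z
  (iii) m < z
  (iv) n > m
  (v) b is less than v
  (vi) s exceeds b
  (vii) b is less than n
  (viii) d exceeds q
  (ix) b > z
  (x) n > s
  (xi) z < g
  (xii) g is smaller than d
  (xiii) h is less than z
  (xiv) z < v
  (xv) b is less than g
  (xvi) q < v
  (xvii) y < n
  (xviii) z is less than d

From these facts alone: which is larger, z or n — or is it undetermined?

n

z < b and b < g give z < g.
With g < s: z < b < g < s.
Then s < n extends the chain to n.
So n is larger.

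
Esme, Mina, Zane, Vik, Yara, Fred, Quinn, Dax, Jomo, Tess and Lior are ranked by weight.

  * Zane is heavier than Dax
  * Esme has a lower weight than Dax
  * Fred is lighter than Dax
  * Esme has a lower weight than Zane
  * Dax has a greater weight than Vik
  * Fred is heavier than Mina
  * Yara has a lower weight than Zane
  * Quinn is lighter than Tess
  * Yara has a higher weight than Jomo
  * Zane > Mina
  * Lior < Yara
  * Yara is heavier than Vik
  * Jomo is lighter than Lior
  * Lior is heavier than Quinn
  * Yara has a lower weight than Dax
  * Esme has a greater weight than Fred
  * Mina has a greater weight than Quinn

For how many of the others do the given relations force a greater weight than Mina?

4

The elements the relations force above Mina are Fred, Esme, Dax, Zane — no chain reaches any other.
That is 4.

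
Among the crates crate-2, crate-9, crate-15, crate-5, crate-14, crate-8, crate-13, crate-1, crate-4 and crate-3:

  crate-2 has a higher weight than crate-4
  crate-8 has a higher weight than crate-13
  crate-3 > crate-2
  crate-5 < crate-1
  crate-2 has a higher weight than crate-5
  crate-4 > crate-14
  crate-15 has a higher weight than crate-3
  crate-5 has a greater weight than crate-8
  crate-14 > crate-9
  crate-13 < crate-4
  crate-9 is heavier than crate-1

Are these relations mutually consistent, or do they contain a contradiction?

Every relation is compatible with crate-13 < crate-8 < crate-5 < crate-1 < crate-9 < crate-14 < crate-4 < crate-2 < crate-3 < crate-15; the set is consistent.

consistent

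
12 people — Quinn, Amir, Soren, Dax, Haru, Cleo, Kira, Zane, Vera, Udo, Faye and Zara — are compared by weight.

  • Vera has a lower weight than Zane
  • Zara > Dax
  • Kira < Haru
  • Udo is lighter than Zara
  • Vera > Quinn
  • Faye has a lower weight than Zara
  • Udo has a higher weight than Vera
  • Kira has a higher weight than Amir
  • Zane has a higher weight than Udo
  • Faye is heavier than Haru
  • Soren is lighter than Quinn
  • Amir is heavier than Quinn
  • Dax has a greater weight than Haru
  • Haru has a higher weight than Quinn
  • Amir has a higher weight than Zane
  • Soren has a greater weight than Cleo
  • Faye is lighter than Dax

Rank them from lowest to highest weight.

Cleo < Soren < Quinn < Vera < Udo < Zane < Amir < Kira < Haru < Faye < Dax < Zara

Nothing is placed below Cleo, so it is least; from there Cleo < Soren; Soren < Quinn; Quinn < Vera; Vera < Udo; Udo < Zane; Zane < Amir; Amir < Kira; Kira < Haru; Haru < Faye; Faye < Dax; Dax < Zara, each given directly.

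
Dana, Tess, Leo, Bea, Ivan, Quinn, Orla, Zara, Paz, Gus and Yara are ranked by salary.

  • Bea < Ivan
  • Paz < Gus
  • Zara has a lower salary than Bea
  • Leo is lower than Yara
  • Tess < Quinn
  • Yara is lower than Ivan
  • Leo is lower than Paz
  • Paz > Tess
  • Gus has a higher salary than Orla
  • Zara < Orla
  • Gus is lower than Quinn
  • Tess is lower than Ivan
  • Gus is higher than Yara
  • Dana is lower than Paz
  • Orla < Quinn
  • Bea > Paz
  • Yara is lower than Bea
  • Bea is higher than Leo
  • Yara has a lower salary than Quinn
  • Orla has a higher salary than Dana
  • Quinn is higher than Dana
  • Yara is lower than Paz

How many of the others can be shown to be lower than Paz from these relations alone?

4

From Paz the given relations immediately reach Leo, Yara, Tess, Dana.
No other element is forced below Paz by the given relations, so the count is 4.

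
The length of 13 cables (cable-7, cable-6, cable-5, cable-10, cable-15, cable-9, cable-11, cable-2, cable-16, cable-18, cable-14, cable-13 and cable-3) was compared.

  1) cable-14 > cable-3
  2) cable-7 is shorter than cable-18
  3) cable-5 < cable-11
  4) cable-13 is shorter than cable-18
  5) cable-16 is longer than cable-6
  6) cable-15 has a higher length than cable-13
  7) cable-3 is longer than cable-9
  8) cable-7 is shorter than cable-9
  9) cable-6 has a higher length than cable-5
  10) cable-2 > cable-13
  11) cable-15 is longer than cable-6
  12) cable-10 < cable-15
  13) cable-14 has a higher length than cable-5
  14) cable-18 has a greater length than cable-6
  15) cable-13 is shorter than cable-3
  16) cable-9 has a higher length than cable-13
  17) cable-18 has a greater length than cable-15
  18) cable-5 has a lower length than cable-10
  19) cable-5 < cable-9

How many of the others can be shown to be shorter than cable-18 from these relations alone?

The elements the relations force below cable-18 are cable-13, cable-7, cable-5, cable-6, cable-10, cable-15 — no chain reaches any other.
That is 6.

6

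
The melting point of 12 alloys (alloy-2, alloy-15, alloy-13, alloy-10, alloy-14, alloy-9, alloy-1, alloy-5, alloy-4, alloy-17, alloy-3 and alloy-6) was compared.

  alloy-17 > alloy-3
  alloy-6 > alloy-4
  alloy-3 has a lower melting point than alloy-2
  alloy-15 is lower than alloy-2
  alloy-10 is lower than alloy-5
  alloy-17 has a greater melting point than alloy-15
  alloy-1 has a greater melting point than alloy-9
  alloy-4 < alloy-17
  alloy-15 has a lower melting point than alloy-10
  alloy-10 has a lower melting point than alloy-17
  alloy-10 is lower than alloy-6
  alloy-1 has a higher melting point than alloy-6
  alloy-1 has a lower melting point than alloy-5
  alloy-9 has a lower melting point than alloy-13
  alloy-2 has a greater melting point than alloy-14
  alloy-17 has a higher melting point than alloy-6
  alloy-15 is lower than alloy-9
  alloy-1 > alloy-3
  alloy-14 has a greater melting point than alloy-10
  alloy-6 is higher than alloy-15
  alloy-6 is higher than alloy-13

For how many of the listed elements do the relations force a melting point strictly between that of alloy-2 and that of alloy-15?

2

The relations place alloy-15 below alloy-2. An element lies strictly between them when it is forced above alloy-15 and also forced below alloy-2.
Above alloy-15: {alloy-9, alloy-10, alloy-13, alloy-14, alloy-6, alloy-17, alloy-1, alloy-5}. Below alloy-2: {alloy-3, alloy-10, alloy-14}.
Intersection: {alloy-10, alloy-14} — 2.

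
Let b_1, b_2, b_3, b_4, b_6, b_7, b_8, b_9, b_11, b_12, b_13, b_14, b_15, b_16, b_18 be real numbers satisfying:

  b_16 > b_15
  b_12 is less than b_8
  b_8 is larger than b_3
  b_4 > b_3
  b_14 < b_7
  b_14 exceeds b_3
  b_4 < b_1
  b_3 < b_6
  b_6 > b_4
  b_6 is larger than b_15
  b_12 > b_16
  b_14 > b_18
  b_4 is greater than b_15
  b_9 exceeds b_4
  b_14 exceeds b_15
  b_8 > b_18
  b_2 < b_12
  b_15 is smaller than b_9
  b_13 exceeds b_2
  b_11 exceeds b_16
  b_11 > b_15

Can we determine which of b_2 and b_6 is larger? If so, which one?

Following every chain through b_2: above b_2 we get b_13, b_12, b_8.
b_6 is not reached, and no chain runs the other way from b_6 to b_2.
So the given relations leave the order of b_2 and b_6 undetermined.

undetermined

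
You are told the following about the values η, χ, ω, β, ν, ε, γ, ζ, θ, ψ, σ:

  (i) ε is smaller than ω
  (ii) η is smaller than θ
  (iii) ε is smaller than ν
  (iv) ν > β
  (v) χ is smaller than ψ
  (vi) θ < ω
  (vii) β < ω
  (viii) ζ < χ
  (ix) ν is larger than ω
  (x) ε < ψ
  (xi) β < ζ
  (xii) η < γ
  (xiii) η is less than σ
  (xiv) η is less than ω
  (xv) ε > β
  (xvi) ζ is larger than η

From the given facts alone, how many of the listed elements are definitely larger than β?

6

From β the given relations immediately reach ε, ζ, ω, ν.
From those, χ, ψ — 6 in total.
No other element is forced above β by the given relations, so the count is 6.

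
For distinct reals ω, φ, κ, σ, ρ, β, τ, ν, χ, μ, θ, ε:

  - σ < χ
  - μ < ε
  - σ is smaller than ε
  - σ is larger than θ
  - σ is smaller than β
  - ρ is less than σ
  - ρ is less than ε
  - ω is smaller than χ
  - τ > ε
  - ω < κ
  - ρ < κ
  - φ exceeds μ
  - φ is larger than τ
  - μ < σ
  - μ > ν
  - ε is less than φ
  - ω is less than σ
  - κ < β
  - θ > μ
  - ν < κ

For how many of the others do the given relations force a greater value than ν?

The elements the relations force above ν are μ, κ, θ, σ, β, ε, χ, τ, φ — no chain reaches any other.
That is 9.

9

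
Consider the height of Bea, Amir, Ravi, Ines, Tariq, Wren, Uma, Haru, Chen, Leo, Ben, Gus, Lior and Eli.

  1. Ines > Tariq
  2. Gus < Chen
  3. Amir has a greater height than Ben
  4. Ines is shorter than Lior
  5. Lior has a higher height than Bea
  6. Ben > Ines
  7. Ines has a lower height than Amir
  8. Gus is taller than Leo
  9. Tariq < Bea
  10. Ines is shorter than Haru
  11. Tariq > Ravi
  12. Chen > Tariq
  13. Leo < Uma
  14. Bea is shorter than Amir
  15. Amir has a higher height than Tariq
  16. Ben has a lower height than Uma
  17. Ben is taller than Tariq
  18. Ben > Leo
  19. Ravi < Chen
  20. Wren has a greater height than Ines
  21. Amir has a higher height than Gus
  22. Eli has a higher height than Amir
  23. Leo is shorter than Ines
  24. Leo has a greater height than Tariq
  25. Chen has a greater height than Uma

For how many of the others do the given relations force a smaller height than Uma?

5

The elements the relations force below Uma are Ravi, Tariq, Leo, Ines, Ben — no chain reaches any other.
That is 5.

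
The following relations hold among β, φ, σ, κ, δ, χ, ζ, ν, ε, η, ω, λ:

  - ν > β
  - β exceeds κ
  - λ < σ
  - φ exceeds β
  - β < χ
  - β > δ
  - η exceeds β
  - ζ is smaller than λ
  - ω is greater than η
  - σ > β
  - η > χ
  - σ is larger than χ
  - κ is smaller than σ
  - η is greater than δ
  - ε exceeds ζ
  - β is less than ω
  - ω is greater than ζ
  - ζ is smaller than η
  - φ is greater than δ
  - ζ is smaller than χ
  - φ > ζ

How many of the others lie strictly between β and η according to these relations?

The relations place β below η. An element lies strictly between them when it is forced above β and also forced below η.
Above β: {χ, ν, φ, σ, ω}. Below η: {κ, δ, ζ, χ}.
Intersection: {χ} — 1.

1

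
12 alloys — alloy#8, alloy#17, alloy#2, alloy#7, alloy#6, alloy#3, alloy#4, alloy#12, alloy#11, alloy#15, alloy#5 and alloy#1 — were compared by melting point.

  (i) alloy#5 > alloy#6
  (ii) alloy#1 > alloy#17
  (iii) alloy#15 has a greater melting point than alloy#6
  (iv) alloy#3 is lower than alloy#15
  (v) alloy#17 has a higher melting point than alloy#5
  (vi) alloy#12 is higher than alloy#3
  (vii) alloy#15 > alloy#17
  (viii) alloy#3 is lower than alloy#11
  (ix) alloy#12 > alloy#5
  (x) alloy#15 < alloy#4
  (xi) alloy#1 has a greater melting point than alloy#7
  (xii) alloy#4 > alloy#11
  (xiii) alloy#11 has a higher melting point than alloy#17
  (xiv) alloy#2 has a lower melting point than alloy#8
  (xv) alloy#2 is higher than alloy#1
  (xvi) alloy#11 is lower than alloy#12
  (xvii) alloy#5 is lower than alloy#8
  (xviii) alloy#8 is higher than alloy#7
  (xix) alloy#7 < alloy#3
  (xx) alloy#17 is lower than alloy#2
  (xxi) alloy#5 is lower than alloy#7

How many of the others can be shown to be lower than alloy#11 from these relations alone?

From alloy#11 the given relations immediately reach alloy#17, alloy#3.
From those, alloy#5, alloy#7 — 4 in total.
From those, alloy#6 — 5 in total.
No other element is forced below alloy#11 by the given relations, so the count is 5.

5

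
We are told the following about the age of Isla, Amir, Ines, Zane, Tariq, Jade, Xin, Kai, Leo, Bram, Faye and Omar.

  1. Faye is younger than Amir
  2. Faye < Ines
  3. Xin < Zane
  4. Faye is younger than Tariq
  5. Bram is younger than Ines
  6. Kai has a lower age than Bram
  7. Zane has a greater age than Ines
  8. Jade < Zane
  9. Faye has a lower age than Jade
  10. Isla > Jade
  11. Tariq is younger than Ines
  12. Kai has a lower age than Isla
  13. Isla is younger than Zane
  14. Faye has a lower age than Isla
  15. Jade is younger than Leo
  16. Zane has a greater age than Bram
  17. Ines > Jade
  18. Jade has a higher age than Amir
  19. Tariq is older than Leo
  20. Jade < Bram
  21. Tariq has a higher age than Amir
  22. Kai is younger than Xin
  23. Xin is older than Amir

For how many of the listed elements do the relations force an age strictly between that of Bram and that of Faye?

2

Chaining upward from Faye reaches: Amir, Jade, Leo, Tariq, Xin, Isla, Ines, Zane.
Chaining downward from Bram reaches: Amir, Kai, Jade.
Strictly between Faye and Bram are those in both lists: Amir, Jade — 2 elements.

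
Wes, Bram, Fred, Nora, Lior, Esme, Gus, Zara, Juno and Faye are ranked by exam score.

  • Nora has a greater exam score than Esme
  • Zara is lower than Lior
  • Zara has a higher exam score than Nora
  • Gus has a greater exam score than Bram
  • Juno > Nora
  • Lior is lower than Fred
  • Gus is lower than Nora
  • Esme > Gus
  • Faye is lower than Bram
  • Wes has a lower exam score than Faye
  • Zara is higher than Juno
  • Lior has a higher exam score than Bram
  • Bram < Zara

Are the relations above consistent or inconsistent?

The single ordering Wes < Faye < Bram < Gus < Esme < Nora < Juno < Zara < Lior < Fred satisfies every listed relation, so no contradiction arises.

consistent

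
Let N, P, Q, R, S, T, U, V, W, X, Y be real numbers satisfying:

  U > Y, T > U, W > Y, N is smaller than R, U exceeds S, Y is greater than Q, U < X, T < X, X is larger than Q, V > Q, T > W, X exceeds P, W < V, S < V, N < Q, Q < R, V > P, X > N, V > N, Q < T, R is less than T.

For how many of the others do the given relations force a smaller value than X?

The elements the relations force below X are P, S, N, Q, Y, R, W, U, T — no chain reaches any other.
That is 9.

9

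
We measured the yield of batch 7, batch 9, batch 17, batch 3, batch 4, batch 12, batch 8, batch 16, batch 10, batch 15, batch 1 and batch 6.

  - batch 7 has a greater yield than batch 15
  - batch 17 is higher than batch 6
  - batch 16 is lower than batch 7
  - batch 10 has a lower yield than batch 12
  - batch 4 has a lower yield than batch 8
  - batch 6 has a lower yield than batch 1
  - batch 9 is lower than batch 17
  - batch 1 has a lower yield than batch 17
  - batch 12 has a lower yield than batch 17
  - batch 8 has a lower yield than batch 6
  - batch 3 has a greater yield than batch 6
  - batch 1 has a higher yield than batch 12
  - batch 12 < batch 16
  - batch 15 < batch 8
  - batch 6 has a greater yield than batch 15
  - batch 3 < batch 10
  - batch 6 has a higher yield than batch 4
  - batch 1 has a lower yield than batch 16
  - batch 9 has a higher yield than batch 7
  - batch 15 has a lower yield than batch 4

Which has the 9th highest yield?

batch 6

Chaining the given pairs: batch 15 < batch 4 < batch 8 < batch 6 < batch 3 < batch 10 < batch 12 < batch 1 < batch 16 < batch 7 < batch 9 < batch 17.
Counting 9 from the largest end gives batch 6.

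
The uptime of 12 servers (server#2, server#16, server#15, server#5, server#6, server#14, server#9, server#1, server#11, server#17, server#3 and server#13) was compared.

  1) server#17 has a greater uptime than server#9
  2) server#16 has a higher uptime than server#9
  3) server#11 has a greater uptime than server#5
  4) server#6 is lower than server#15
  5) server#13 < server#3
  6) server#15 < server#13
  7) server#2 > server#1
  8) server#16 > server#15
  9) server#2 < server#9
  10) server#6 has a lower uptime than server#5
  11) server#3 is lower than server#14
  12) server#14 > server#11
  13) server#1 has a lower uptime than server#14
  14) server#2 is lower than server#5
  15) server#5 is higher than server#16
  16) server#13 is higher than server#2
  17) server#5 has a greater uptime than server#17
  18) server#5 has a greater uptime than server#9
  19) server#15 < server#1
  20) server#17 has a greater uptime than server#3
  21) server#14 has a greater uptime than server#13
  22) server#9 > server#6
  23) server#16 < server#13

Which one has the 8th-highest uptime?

Piecing the relations together gives one ordering: server#6 < server#15 < server#1 < server#2 < server#9 < server#16 < server#13 < server#3 < server#17 < server#5 < server#11 < server#14.
The 8th largest is server#9.

server#9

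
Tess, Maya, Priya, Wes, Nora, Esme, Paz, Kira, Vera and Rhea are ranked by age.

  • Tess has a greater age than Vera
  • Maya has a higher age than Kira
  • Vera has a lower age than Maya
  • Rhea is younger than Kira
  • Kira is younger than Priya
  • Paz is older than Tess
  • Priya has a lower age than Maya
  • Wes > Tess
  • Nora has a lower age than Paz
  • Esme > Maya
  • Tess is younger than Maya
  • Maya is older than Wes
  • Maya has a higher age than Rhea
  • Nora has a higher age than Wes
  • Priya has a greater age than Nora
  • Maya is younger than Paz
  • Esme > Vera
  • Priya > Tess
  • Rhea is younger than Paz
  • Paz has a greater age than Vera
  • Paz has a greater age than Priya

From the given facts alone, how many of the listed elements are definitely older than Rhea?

From Rhea the given relations immediately reach Kira, Maya, Paz.
From those, Priya, Esme — 5 in total.
No other element is forced above Rhea by the given relations, so the count is 5.

5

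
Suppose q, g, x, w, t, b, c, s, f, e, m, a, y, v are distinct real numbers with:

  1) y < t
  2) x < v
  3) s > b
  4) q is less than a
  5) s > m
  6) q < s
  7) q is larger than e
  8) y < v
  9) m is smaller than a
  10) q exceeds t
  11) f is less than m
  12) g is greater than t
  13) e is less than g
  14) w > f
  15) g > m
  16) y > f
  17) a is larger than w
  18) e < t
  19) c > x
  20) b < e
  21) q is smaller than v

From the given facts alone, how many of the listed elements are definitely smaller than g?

6

The elements the relations force below g are b, f, m, y, e, t — no chain reaches any other.
That is 6.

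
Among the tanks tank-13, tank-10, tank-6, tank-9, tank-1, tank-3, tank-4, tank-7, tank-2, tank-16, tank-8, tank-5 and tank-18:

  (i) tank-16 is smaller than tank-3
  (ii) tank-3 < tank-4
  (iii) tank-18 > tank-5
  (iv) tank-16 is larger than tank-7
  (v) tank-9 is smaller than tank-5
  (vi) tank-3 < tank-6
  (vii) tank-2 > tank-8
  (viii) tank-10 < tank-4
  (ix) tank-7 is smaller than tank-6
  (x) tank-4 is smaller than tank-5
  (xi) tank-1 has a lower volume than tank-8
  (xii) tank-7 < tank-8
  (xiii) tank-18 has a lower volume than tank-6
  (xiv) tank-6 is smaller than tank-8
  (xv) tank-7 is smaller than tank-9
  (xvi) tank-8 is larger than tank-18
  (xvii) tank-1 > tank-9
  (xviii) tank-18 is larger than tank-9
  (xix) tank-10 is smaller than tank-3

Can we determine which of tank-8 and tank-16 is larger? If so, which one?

tank-16 < tank-3 and tank-3 < tank-4 give tank-16 < tank-4.
With tank-4 < tank-5: tank-16 < tank-3 < tank-4 < tank-5.
With tank-5 < tank-18: tank-16 < tank-3 < tank-4 < tank-5 < tank-18.
Then tank-18 < tank-6 extends the chain to tank-6.
With tank-6 < tank-8: tank-16 < tank-3 < tank-4 < tank-5 < tank-18 < tank-6 < tank-8.
So tank-8 is larger.

tank-8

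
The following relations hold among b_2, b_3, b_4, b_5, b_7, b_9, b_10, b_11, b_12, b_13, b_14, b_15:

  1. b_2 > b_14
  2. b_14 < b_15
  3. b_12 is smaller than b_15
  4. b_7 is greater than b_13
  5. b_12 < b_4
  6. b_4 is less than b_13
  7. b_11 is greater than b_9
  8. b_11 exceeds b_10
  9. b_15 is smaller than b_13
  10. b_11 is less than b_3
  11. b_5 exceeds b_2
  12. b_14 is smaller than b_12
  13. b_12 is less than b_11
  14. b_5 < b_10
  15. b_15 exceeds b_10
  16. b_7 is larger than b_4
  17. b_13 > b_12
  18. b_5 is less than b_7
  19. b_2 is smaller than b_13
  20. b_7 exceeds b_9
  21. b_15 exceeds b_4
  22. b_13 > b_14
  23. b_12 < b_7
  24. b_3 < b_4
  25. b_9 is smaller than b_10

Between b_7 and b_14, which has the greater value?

b_7

b_14 < b_2 and b_2 < b_5 give b_14 < b_5.
With b_5 < b_10: b_14 < b_2 < b_5 < b_10.
Then b_10 < b_11 extends the chain to b_11.
Then b_11 < b_3 extends the chain to b_3.
With b_3 < b_4: b_14 < b_2 < b_5 < b_10 < b_11 < b_3 < b_4.
With b_4 < b_15: b_14 < b_2 < b_5 < b_10 < b_11 < b_3 < b_4 < b_15.
With b_15 < b_13: b_14 < b_2 < b_5 < b_10 < b_11 < b_3 < b_4 < b_15 < b_13.
With b_13 < b_7: b_14 < b_2 < b_5 < b_10 < b_11 < b_3 < b_4 < b_15 < b_13 < b_7.
So b_14 < b_7; b_7 is the larger of the two.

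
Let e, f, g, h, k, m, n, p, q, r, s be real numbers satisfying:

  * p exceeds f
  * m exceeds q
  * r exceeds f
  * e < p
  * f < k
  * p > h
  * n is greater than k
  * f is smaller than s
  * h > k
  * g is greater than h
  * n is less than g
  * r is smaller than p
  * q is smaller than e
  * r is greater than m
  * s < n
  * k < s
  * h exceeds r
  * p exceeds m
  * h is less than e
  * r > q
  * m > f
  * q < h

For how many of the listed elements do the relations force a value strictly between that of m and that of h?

The relations place m below h. An element lies strictly between them when it is forced above m and also forced below h.
Above m: {r, e, p, g}. Below h: {f, q, k, r}.
Intersection: {r} — 1.

1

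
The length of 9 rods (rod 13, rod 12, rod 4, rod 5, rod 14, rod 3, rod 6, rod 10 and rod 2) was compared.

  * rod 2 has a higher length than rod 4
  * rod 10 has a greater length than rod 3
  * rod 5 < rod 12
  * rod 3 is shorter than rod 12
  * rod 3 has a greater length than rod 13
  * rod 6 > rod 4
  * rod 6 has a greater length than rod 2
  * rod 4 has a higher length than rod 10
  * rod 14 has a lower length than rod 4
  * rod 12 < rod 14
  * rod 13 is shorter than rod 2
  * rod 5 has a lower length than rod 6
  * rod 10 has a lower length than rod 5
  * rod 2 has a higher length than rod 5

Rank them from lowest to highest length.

rod 13 < rod 3 < rod 10 < rod 5 < rod 12 < rod 14 < rod 4 < rod 2 < rod 6

Each adjacent pair is fixed by a given relation: rod 13 < rod 3; rod 3 < rod 10; rod 10 < rod 5; rod 5 < rod 12; rod 12 < rod 14; rod 14 < rod 4; rod 4 < rod 2; rod 2 < rod 6. Chaining them end to end gives the full order.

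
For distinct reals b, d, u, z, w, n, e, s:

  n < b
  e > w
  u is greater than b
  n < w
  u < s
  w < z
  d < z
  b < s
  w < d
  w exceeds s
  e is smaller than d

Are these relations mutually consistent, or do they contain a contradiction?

consistent

The single ordering n < b < u < s < w < e < d < z satisfies every listed relation, so no contradiction arises.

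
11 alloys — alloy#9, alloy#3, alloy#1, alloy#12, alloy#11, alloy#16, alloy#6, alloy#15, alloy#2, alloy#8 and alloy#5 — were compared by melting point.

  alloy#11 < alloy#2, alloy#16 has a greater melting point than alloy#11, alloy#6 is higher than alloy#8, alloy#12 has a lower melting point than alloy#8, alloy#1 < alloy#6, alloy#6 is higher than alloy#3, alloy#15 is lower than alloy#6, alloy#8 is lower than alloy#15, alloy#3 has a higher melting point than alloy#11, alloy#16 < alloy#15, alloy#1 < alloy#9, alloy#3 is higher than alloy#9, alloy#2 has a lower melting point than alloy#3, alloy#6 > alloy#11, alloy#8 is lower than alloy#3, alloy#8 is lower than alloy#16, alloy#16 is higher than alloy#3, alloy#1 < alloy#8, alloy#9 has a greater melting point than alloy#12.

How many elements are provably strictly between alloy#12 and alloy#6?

5

The relations place alloy#12 below alloy#6. An element lies strictly between them when it is forced above alloy#12 and also forced below alloy#6.
Above alloy#12: {alloy#8, alloy#9, alloy#3, alloy#16, alloy#15}. Below alloy#6: {alloy#1, alloy#11, alloy#8, alloy#9, alloy#2, alloy#3, alloy#16, alloy#15}.
Intersection: {alloy#8, alloy#9, alloy#3, alloy#16, alloy#15} — 5.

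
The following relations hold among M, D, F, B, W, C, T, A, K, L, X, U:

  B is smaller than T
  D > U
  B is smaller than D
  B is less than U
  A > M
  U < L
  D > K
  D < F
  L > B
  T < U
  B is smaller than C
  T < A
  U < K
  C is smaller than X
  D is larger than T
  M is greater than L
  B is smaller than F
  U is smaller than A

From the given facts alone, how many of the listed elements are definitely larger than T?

7

The elements the relations force above T are U, K, L, D, M, A, F — no chain reaches any other.
That is 7.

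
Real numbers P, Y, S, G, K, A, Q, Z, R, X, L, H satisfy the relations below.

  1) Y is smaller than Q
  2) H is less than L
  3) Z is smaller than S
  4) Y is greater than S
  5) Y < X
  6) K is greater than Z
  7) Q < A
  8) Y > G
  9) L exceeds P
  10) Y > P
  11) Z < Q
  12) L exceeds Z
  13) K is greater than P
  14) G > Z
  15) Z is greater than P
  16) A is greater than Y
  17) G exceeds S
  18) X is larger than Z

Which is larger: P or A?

A

Link the given pairs in sequence: P < Z; Z < S; S < G; G < Y; Y < Q; Q < A.
Chaining these gives P < Z < S < G < Y < Q < A.
So P < A; A is the larger of the two.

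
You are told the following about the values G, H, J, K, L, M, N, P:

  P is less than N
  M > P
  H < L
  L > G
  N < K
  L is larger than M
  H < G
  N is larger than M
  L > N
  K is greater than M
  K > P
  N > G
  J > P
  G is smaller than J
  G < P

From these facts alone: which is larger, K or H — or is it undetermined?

K

H < G and G < P give H < P.
Then P < M extends the chain to M.
Then M < N extends the chain to N.
Then N < K extends the chain to K.
So K is larger.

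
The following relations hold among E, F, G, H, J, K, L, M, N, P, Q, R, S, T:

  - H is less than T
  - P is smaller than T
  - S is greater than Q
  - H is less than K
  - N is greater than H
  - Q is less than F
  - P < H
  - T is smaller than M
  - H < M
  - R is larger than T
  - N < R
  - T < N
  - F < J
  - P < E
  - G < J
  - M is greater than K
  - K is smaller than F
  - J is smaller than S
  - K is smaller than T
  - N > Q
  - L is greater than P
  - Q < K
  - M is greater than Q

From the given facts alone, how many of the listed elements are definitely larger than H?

The elements the relations force above H are K, T, F, N, R, J, M, S — no chain reaches any other.
That is 8.

8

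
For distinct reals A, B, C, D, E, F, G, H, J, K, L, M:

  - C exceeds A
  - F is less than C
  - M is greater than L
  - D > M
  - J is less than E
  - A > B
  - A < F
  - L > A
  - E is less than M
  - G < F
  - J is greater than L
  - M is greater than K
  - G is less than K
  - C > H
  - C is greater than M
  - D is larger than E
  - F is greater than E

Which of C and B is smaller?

Following the relations from B: B < A < L < J < E < F < C.
So B < C; B is the smaller of the two.

B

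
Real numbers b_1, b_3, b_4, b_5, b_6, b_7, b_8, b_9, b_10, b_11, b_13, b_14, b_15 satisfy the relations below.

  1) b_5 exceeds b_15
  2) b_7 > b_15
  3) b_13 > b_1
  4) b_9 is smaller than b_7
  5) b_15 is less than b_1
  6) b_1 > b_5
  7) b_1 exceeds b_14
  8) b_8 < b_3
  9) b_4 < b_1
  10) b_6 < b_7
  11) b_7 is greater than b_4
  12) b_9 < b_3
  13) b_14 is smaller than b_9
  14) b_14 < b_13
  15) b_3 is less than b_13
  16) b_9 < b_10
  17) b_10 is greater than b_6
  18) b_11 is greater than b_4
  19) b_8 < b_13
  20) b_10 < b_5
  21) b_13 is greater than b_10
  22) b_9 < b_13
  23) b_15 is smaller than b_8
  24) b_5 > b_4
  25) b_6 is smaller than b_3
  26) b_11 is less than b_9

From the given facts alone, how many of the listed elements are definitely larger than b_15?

6

From b_15 the given relations immediately reach b_7, b_8, b_5, b_1.
From those, b_3, b_13 — 6 in total.
Nothing else is reachable above b_15; 6 in all.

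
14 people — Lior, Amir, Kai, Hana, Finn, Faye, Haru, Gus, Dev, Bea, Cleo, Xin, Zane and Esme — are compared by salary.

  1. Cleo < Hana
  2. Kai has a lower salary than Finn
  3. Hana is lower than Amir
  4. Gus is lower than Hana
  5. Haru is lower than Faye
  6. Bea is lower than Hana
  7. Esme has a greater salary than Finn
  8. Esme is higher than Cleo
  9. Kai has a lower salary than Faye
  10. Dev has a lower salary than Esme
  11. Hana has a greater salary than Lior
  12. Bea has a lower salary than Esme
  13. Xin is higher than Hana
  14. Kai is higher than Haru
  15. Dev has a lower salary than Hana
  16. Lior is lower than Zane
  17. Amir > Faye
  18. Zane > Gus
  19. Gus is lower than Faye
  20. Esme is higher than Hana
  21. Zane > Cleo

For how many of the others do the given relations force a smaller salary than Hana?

5

From Hana the given relations immediately reach Dev, Cleo, Gus, Bea, Lior.
No other element is forced below Hana by the given relations, so the count is 5.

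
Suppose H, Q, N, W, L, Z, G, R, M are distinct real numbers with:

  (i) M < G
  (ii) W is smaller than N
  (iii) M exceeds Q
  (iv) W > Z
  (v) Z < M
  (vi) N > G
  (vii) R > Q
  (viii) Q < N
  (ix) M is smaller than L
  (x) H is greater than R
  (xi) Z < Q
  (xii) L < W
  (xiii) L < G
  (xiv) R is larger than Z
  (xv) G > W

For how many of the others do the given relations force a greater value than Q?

Directly above Q: M, R, N.
One step further: L, G, H (6 so far).
One step further: W (7 so far).
Nothing else is reachable above Q; 7 in all.

7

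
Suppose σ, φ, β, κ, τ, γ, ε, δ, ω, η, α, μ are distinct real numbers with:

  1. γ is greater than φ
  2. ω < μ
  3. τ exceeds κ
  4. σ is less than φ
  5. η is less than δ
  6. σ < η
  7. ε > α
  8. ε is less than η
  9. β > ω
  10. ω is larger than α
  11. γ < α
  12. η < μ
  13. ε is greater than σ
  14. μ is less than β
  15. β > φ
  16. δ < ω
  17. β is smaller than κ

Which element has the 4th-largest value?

μ

The consecutive relations fix a unique order: σ < φ < γ < α < ε < η < δ < ω < μ < β < κ < τ.
The 4th largest is μ.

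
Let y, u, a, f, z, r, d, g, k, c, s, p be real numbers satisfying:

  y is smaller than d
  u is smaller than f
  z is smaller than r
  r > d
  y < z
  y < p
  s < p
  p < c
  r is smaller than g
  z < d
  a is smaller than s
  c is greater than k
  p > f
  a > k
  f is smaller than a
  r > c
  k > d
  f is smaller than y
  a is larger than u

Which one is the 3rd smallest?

Piecing the relations together gives one ordering: u < f < y < z < d < k < a < s < p < c < r < g.
The 3rd smallest is y.

y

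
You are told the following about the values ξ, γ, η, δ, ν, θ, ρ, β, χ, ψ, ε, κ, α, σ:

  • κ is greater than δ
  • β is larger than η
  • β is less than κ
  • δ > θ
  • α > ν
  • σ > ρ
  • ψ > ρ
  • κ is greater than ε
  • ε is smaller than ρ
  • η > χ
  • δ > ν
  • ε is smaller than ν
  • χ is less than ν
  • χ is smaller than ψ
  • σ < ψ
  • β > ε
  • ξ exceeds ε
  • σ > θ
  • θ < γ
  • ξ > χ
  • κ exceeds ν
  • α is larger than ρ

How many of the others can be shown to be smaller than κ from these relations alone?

7

From κ the given relations immediately reach ε, ν, δ, β.
From those, χ, θ, η — 7 in total.
Nothing else is reachable below κ; 7 in all.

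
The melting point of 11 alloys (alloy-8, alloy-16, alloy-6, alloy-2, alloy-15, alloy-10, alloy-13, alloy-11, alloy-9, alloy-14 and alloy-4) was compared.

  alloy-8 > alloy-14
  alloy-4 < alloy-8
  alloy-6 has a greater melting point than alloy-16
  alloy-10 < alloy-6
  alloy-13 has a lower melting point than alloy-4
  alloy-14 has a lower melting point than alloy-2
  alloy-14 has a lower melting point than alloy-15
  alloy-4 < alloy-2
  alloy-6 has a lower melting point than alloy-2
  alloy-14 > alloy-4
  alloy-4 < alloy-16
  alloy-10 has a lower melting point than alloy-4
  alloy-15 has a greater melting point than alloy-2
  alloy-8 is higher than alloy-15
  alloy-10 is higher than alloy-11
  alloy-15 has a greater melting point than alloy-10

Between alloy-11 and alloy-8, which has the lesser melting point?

Chaining the given relations: alloy-11 < alloy-10 < alloy-4 < alloy-16 < alloy-6 < alloy-2 < alloy-15 < alloy-8.
So alloy-11 < alloy-8; alloy-11 is the lower of the two.

alloy-11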